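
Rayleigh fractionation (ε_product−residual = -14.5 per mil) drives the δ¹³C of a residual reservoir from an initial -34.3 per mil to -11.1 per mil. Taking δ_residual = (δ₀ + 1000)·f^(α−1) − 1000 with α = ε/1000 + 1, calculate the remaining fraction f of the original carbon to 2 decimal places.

0.19

α − 1 = ε/1000 = -0.0145
(δ_res + 1000)/(δ₀ + 1000) = (-11.1 + 1000)/(-34.3 + 1000) = 988.9/965.7 = 1.024024
f = 1.024024^(1/-0.0145) = exp(ln(1.024024)/-0.0145) = exp(0.02374/-0.0145)
f = exp(-1.6372) = 0.1945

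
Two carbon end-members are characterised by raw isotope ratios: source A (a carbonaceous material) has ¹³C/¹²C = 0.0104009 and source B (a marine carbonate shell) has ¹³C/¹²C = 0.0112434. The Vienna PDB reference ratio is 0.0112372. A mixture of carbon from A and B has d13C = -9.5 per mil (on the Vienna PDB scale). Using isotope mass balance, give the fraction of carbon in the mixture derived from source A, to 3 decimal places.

δ_A = (0.0104009/0.0112372 − 1)×1000 = (0.925578 − 1)×1000 = -74.422 per mil
δ_B = (0.0112434/0.0112372 − 1)×1000 = (1.000552 − 1)×1000 = 0.552 per mil
f_A = (δ_mix − δ_B)/(δ_A − δ_B) = (-9.5 − (0.552))/(-74.422 − (0.552))
f_A = -10.052 / -74.974 = 0.1341

0.134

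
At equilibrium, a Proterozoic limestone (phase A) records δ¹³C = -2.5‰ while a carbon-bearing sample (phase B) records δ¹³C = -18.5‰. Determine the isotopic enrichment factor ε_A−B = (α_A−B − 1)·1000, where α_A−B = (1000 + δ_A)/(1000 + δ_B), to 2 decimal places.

16.30‰

α_A−B = (1000 + -2.5) / (1000 + -18.5) = 997.5 / 981.5 = 1.016302
ε_A−B = (1.016302 − 1) × 1000 = 16.302‰
(The approximation ε ≈ δ_A − δ_B would give 16.0‰.)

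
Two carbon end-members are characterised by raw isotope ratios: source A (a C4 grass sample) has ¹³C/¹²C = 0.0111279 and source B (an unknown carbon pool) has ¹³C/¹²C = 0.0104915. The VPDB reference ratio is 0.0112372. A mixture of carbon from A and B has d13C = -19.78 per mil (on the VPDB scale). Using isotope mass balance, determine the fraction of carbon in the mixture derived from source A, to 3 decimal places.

0.822

δ_A = (0.0111279/0.0112372 − 1)×1000 = (0.990273 − 1)×1000 = -9.727 per mil
δ_B = (0.0104915/0.0112372 − 1)×1000 = (0.933640 − 1)×1000 = -66.360 per mil
f_A = (δ_mix − δ_B)/(δ_A − δ_B) = (-19.78 − (-66.360))/(-9.727 − (-66.360))
f_A = 46.580 / 56.633 = 0.8225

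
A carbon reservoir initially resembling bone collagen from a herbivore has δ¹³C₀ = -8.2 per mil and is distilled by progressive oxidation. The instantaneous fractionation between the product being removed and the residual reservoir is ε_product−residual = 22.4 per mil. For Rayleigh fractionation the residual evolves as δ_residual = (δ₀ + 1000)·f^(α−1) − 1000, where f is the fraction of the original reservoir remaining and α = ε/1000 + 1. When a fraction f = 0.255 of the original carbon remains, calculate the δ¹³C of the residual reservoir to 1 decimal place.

Rayleigh residual: δ_res = (δ₀ + 1000)·f^(α−1) − 1000
α = ε/1000 + 1 = 1.02240, so α − 1 = 0.02240
f^(α−1) = 0.255^(0.02240) = 0.969854
δ_res = (-8.2 + 1000) × 0.969854 − 1000 = 961.902 − 1000 = -38.10 per mil

-38.1 per mil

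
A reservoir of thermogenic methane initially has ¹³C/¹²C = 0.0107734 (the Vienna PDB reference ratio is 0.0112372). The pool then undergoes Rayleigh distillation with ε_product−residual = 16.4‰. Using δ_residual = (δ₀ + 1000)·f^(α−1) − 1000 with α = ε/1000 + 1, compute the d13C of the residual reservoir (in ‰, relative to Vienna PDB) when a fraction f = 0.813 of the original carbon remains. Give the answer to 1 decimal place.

-44.5‰

δ₀ = (0.0107734/0.0112372 − 1)×1000 = (0.958726 − 1)×1000 = -41.274‰
α − 1 = ε/1000 = 0.0164
f^(α−1) = 0.813^(0.0164) = 0.996611
δ_res = (-41.274 + 1000) × 0.996611 − 1000 = 955.477 − 1000 = -44.52‰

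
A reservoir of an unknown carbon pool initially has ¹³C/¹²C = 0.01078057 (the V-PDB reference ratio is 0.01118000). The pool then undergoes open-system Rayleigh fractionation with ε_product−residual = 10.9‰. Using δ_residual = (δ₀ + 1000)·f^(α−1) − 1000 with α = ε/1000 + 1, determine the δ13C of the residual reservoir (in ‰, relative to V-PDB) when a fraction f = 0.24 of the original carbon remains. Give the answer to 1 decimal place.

-50.6‰

δ₀ = (0.01078057/0.01118000 − 1)×1000 = (0.964273 − 1)×1000 = -35.727‰
α − 1 = ε/1000 = 0.0109
f^(α−1) = 0.24^(0.0109) = 0.984565
δ_res = (-35.727 + 1000) × 0.984565 − 1000 = 949.389 − 1000 = -50.61‰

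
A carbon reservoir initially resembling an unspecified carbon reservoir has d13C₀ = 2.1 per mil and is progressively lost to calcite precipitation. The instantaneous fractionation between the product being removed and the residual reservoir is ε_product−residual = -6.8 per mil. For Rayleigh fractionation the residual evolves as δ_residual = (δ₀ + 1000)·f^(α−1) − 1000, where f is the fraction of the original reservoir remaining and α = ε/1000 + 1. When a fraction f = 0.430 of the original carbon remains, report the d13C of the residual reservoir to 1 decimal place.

7.9 per mil

Rayleigh residual: δ_res = (δ₀ + 1000)·f^(α−1) − 1000
α = ε/1000 + 1 = 0.99320, so α − 1 = -0.00680
f^(α−1) = 0.430^(-0.00680) = 1.005755
δ_res = (2.1 + 1000) × 1.005755 − 1000 = 1007.868 − 1000 = 7.87 per mil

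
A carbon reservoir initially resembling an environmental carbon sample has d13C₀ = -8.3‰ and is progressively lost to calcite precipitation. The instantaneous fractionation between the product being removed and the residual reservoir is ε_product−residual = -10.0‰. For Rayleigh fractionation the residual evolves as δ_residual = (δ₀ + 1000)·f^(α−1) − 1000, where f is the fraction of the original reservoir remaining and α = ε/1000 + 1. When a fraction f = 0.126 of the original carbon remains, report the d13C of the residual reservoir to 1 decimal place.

Rayleigh residual: δ_res = (δ₀ + 1000)·f^(α−1) − 1000
α = ε/1000 + 1 = 0.99000, so α − 1 = -0.01000
f^(α−1) = 0.126^(-0.01000) = 1.020931
δ_res = (-8.3 + 1000) × 1.020931 − 1000 = 1012.457 − 1000 = 12.46‰

12.5‰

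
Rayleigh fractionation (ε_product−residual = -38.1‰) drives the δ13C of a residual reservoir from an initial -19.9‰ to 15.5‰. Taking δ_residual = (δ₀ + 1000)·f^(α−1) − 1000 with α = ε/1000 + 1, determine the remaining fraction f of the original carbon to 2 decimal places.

0.39

α − 1 = ε/1000 = -0.0381
(δ_res + 1000)/(δ₀ + 1000) = (15.5 + 1000)/(-19.9 + 1000) = 1015.5/980.1 = 1.036119
f = 1.036119^(1/-0.0381) = exp(ln(1.036119)/-0.0381) = exp(0.03548/-0.0381)
f = exp(-0.9313) = 0.3940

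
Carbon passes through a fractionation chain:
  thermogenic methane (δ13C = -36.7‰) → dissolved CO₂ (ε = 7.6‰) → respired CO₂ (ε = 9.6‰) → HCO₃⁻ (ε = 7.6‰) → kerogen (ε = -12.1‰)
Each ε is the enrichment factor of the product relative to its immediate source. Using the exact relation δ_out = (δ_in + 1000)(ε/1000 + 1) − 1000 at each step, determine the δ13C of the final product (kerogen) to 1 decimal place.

-24.6‰

step 1: δ = (-36.70 + 1000)·(7.6/1000 + 1) − 1000 = -29.38‰
step 2: δ = (-29.38 + 1000)·(9.6/1000 + 1) − 1000 = -20.06‰
step 3: δ = (-20.06 + 1000)·(7.6/1000 + 1) − 1000 = -12.61‰
step 4: δ = (-12.61 + 1000)·(-12.1/1000 + 1) − 1000 = -24.56‰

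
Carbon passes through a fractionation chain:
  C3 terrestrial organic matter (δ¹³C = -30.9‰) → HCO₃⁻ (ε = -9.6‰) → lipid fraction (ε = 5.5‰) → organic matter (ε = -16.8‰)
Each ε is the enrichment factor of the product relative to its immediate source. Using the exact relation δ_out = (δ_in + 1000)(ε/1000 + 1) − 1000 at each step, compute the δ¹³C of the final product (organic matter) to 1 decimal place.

-51.1‰

step 1: δ = (-30.90 + 1000)·(-9.6/1000 + 1) − 1000 = -40.20‰
step 2: δ = (-40.20 + 1000)·(5.5/1000 + 1) − 1000 = -34.92‰
step 3: δ = (-34.92 + 1000)·(-16.8/1000 + 1) − 1000 = -51.14‰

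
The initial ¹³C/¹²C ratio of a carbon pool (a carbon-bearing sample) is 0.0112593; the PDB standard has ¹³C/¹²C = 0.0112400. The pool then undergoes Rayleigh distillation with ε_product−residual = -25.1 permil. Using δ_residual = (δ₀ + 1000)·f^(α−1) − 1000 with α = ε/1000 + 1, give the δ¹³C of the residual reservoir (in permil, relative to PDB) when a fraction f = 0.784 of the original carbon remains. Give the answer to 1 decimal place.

δ₀ = (0.0112593/0.0112400 − 1)×1000 = (1.001717 − 1)×1000 = 1.717 permil
α − 1 = ε/1000 = -0.0251
f^(α−1) = 0.784^(-0.0251) = 1.006127
δ_res = (1.717 + 1000) × 1.006127 − 1000 = 1007.854 − 1000 = 7.85 permil

7.9 permil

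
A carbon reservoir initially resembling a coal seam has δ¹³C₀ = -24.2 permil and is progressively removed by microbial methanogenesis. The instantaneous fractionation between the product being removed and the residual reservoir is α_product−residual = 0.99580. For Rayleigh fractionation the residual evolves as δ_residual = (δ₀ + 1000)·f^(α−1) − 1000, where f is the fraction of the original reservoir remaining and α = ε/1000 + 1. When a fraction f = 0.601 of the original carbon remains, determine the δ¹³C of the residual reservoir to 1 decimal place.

Rayleigh residual: δ_res = (δ₀ + 1000)·f^(α−1) − 1000
α − 1 = -0.00420
f^(α−1) = 0.601^(-0.00420) = 1.002141
δ_res = (-24.2 + 1000) × 1.002141 − 1000 = 977.889 − 1000 = -22.11 permil

-22.1 permil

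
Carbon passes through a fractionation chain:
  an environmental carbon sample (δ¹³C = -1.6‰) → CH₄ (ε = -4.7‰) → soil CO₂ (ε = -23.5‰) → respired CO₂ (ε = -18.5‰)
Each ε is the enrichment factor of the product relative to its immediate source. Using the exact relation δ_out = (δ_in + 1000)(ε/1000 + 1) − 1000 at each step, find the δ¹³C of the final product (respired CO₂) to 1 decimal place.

step 1: δ = (-1.60 + 1000)·(-4.7/1000 + 1) − 1000 = -6.29‰
step 2: δ = (-6.29 + 1000)·(-23.5/1000 + 1) − 1000 = -29.64‰
step 3: δ = (-29.64 + 1000)·(-18.5/1000 + 1) − 1000 = -47.60‰

-47.6‰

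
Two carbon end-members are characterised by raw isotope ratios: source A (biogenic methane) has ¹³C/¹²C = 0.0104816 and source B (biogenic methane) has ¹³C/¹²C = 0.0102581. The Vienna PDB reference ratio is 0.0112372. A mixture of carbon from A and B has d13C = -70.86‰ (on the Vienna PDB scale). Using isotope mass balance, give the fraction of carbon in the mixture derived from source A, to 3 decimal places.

0.818

δ_A = (0.0104816/0.0112372 − 1)×1000 = (0.932759 − 1)×1000 = -67.241‰
δ_B = (0.0102581/0.0112372 − 1)×1000 = (0.912870 − 1)×1000 = -87.130‰
f_A = (δ_mix − δ_B)/(δ_A − δ_B) = (-70.86 − (-87.130))/(-67.241 − (-87.130))
f_A = 16.270 / 19.889 = 0.8180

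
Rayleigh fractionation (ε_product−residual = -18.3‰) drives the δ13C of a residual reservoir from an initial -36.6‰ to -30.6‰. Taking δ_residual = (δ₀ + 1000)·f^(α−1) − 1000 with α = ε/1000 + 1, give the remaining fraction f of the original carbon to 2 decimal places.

α − 1 = ε/1000 = -0.0183
(δ_res + 1000)/(δ₀ + 1000) = (-30.6 + 1000)/(-36.6 + 1000) = 969.4/963.4 = 1.006228
f = 1.006228^(1/-0.0183) = exp(ln(1.006228)/-0.0183) = exp(0.00621/-0.0183)
f = exp(-0.3393) = 0.7123

0.71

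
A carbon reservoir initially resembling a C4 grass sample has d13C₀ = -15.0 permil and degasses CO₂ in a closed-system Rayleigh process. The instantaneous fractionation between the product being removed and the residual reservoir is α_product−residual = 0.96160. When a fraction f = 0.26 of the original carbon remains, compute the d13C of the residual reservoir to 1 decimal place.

37.3 permil

Rayleigh residual: δ_res = (δ₀ + 1000)·f^(α−1) − 1000
α − 1 = -0.03840
f^(α−1) = 0.26^(-0.03840) = 1.053089
δ_res = (-15.0 + 1000) × 1.053089 − 1000 = 1037.293 − 1000 = 37.29 permil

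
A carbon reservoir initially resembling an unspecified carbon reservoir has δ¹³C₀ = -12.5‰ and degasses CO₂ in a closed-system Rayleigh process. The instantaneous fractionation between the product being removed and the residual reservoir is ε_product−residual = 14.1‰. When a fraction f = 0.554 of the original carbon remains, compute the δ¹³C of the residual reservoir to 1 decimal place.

-20.7‰

Rayleigh residual: δ_res = (δ₀ + 1000)·f^(α−1) − 1000
α = ε/1000 + 1 = 1.01410, so α − 1 = 0.01410
f^(α−1) = 0.554^(0.01410) = 0.991707
δ_res = (-12.5 + 1000) × 0.991707 − 1000 = 979.311 − 1000 = -20.69‰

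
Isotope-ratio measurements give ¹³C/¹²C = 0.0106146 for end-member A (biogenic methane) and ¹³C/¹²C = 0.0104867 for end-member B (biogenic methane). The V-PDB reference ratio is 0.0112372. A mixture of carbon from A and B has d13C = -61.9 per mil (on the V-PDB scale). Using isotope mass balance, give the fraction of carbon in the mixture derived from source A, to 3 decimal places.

0.429

δ_A = (0.0106146/0.0112372 − 1)×1000 = (0.944595 − 1)×1000 = -55.405 per mil
δ_B = (0.0104867/0.0112372 − 1)×1000 = (0.933213 − 1)×1000 = -66.787 per mil
f_A = (δ_mix − δ_B)/(δ_A − δ_B) = (-61.9 − (-66.787))/(-55.405 − (-66.787))
f_A = 4.887 / 11.382 = 0.4294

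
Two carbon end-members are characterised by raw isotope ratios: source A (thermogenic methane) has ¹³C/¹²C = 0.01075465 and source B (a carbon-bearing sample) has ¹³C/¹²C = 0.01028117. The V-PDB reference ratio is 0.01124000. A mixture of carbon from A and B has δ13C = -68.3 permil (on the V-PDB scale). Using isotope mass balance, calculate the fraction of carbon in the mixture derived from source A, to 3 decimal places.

δ_A = (0.01075465/0.01124000 − 1)×1000 = (0.956819 − 1)×1000 = -43.181 permil
δ_B = (0.01028117/0.01124000 − 1)×1000 = (0.914695 − 1)×1000 = -85.305 permil
f_A = (δ_mix − δ_B)/(δ_A − δ_B) = (-68.3 − (-85.305))/(-43.181 − (-85.305))
f_A = 17.005 / 42.125 = 0.4037

0.404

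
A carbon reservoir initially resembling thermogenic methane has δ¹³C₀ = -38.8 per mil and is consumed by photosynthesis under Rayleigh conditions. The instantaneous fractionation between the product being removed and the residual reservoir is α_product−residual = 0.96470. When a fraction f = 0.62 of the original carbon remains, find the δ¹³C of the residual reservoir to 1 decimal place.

Rayleigh residual: δ_res = (δ₀ + 1000)·f^(α−1) − 1000
α − 1 = -0.03530
f^(α−1) = 0.62^(-0.03530) = 1.017018
δ_res = (-38.8 + 1000) × 1.017018 − 1000 = 977.558 − 1000 = -22.44 per mil

-22.4 per mil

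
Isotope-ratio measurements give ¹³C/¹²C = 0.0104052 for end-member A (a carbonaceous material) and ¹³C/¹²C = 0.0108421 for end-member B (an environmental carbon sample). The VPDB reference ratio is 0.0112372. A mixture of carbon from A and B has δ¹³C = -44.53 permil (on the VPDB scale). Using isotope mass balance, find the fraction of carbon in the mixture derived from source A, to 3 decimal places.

0.241

δ_A = (0.0104052/0.0112372 − 1)×1000 = (0.925960 − 1)×1000 = -74.040 permil
δ_B = (0.0108421/0.0112372 − 1)×1000 = (0.964840 − 1)×1000 = -35.160 permil
f_A = (δ_mix − δ_B)/(δ_A − δ_B) = (-44.53 − (-35.160))/(-74.040 − (-35.160))
f_A = -9.370 / -38.880 = 0.2410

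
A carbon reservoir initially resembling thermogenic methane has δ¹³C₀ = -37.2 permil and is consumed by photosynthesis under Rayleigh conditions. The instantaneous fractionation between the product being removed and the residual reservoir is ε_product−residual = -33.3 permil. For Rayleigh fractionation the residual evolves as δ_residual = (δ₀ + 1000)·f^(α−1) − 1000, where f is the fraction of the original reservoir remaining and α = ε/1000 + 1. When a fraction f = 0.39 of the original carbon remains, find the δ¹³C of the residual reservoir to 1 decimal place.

-6.5 permil

Rayleigh residual: δ_res = (δ₀ + 1000)·f^(α−1) − 1000
α = ε/1000 + 1 = 0.96670, so α − 1 = -0.03330
f^(α−1) = 0.39^(-0.03330) = 1.031852
δ_res = (-37.2 + 1000) × 1.031852 − 1000 = 993.467 − 1000 = -6.53 permil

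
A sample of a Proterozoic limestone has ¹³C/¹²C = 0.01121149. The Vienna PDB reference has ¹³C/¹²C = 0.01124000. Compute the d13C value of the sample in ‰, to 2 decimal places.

-2.54‰

d13C = (R_sample / R_standard − 1) × 1000
R_sample / R_standard = 0.01121149 / 0.01124000 = 0.997464
d13C = (0.997464 − 1) × 1000 = -2.536‰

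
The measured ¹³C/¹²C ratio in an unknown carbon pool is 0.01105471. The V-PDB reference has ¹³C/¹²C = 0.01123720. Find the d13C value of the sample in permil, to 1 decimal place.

-16.2 permil

d13C = (R_sample / R_standard − 1) × 1000
R_sample / R_standard = 0.01105471 / 0.01123720 = 0.983760
d13C = (0.983760 − 1) × 1000 = -16.24 permil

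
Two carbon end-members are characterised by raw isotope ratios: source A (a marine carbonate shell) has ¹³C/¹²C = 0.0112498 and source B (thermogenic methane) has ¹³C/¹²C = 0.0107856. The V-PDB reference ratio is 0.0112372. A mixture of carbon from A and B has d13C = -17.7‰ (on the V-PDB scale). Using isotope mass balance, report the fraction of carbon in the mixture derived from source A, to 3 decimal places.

δ_A = (0.0112498/0.0112372 − 1)×1000 = (1.001121 − 1)×1000 = 1.121‰
δ_B = (0.0107856/0.0112372 − 1)×1000 = (0.959812 − 1)×1000 = -40.188‰
f_A = (δ_mix − δ_B)/(δ_A − δ_B) = (-17.7 − (-40.188))/(1.121 − (-40.188))
f_A = 22.488 / 41.309 = 0.5444

0.544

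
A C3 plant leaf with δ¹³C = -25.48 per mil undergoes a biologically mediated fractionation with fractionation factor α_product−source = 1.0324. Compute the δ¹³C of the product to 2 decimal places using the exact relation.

6.09 per mil

δ_product = (δ_source + 1000)·α − 1000
δ_product = (-25.48 + 1000) × 1.0324 − 1000
δ_product = 1006.094 − 1000 = 6.094 per mil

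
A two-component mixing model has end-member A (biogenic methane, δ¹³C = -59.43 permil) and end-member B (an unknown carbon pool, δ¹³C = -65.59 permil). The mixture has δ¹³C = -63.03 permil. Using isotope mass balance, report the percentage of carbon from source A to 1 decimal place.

δ_mix = f_A·δ_A + (1 − f_A)·δ_B  ⇒  f_A = (δ_mix − δ_B)/(δ_A − δ_B)
f_A = (-63.03 − (-65.59)) / (-59.43 − (-65.59))
f_A = 2.56 / 6.16 = 0.4156

41.6%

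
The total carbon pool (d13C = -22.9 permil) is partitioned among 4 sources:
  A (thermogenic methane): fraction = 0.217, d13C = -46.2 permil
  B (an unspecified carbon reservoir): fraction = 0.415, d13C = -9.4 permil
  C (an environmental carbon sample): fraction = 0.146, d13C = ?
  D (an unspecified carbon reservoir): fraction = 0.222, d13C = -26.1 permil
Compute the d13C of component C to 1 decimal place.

Isotope mass balance: δ_bulk = Σ fᵢ·δᵢ.
-22.9 = 0.217×(-46.2) + 0.415×(-9.4) + 0.146×δ_C + 0.222×(-26.1)
0.146·δ_C = -22.9 − (-19.721) = -3.179
δ_C = -3.179 / 0.146 = -21.78 permil

-21.8 permil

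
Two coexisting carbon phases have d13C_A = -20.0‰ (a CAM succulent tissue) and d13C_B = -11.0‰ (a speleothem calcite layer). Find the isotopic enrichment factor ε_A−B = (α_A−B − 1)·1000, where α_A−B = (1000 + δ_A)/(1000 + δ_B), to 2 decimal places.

α_A−B = (1000 + -20.0) / (1000 + -11.0) = 980.0 / 989.0 = 0.990900
ε_A−B = (0.990900 − 1) × 1000 = -9.100‰
(The approximation ε ≈ δ_A − δ_B would give -9.0‰.)

-9.10‰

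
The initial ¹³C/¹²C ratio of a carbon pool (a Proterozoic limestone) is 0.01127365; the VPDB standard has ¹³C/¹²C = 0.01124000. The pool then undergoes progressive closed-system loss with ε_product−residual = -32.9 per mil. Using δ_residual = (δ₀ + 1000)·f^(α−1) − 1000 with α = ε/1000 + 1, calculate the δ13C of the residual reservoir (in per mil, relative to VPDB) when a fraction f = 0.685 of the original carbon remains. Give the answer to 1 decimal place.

15.6 per mil

δ₀ = (0.01127365/0.01124000 − 1)×1000 = (1.002994 − 1)×1000 = 2.994 per mil
α − 1 = ε/1000 = -0.0329
f^(α−1) = 0.685^(-0.0329) = 1.012525
δ_res = (2.994 + 1000) × 1.012525 − 1000 = 1015.556 − 1000 = 15.56 per mil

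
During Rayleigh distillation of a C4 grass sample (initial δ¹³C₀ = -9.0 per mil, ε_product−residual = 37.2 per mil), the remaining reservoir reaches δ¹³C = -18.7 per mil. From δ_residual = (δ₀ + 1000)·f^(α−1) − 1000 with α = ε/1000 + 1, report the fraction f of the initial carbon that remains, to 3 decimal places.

0.768

α − 1 = ε/1000 = 0.0372
(δ_res + 1000)/(δ₀ + 1000) = (-18.7 + 1000)/(-9.0 + 1000) = 981.3/991.0 = 0.990212
f = 0.990212^(1/0.0372) = exp(ln(0.990212)/0.0372) = exp(-0.00984/0.0372)
f = exp(-0.2644) = 0.7677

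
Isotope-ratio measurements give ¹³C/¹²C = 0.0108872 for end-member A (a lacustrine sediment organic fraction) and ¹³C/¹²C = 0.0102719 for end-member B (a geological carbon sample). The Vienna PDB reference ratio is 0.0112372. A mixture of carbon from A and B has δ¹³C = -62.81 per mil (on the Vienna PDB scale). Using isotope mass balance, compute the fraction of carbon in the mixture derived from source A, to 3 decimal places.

δ_A = (0.0108872/0.0112372 − 1)×1000 = (0.968853 − 1)×1000 = -31.147 per mil
δ_B = (0.0102719/0.0112372 − 1)×1000 = (0.914098 − 1)×1000 = -85.902 per mil
f_A = (δ_mix − δ_B)/(δ_A − δ_B) = (-62.81 − (-85.902))/(-31.147 − (-85.902))
f_A = 23.092 / 54.756 = 0.4217

0.422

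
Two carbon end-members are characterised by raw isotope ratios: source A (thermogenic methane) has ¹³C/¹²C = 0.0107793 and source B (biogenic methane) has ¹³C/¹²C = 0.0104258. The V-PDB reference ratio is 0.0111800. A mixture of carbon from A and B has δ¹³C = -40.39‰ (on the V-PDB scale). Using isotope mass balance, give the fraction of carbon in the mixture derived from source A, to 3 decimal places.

0.856

δ_A = (0.0107793/0.0111800 − 1)×1000 = (0.964159 − 1)×1000 = -35.841‰
δ_B = (0.0104258/0.0111800 − 1)×1000 = (0.932540 − 1)×1000 = -67.460‰
f_A = (δ_mix − δ_B)/(δ_A − δ_B) = (-40.39 − (-67.460))/(-35.841 − (-67.460))
f_A = 27.070 / 31.619 = 0.8561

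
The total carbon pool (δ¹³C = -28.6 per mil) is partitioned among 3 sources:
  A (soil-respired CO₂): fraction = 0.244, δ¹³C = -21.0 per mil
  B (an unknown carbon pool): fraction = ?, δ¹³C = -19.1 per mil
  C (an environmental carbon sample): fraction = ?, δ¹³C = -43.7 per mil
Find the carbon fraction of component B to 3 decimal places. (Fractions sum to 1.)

Let f_B and f_C be the unknown fractions; fractions sum to 1 so f_B + f_C = 0.756.
Mass balance: Σ fᵢ·δᵢ = δ_bulk ⇒ f_B·(-19.1) + f_C·(-43.7) = -28.6 − (-5.124) = -23.476
Substitute f_C = 0.756 − f_B:
f_B·(-19.1 − -43.7) = -23.476 − 0.756×(-43.7) = 9.561
f_B = 9.561 / 24.6 = 0.3887

0.389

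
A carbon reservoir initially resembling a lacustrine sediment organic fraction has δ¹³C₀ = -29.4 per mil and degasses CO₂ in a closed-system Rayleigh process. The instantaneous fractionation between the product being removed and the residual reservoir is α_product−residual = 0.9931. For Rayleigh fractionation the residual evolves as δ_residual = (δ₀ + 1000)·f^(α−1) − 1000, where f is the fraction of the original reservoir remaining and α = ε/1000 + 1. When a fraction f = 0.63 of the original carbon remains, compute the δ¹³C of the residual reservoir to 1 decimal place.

Rayleigh residual: δ_res = (δ₀ + 1000)·f^(α−1) − 1000
α − 1 = -0.00690
f^(α−1) = 0.63^(-0.00690) = 1.003193
δ_res = (-29.4 + 1000) × 1.003193 − 1000 = 973.699 − 1000 = -26.30 per mil

-26.3 per mil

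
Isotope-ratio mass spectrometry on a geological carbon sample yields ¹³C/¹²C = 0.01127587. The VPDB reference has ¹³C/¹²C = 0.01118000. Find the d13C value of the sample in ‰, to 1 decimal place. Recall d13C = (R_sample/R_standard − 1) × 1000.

d13C = (R_sample / R_standard − 1) × 1000
R_sample / R_standard = 0.01127587 / 0.01118000 = 1.008575
d13C = (1.008575 − 1) × 1000 = 8.58‰

8.6‰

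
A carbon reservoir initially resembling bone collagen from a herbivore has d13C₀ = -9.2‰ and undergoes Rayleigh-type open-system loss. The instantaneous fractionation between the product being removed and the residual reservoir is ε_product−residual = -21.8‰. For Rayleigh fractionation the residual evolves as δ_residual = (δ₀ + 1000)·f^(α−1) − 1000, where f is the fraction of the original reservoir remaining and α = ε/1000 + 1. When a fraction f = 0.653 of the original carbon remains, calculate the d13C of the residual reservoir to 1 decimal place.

Rayleigh residual: δ_res = (δ₀ + 1000)·f^(α−1) − 1000
α = ε/1000 + 1 = 0.97820, so α − 1 = -0.02180
f^(α−1) = 0.653^(-0.02180) = 1.009334
δ_res = (-9.2 + 1000) × 1.009334 − 1000 = 1000.048 − 1000 = 0.05‰

0.0‰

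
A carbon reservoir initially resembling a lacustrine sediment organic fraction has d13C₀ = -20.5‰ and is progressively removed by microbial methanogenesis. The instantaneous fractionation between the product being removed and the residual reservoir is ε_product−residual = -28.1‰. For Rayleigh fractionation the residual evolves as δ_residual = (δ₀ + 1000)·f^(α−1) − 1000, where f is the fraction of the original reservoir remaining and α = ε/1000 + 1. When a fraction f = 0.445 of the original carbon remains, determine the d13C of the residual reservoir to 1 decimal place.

Rayleigh residual: δ_res = (δ₀ + 1000)·f^(α−1) − 1000
α = ε/1000 + 1 = 0.97190, so α − 1 = -0.02810
f^(α−1) = 0.445^(-0.02810) = 1.023013
δ_res = (-20.5 + 1000) × 1.023013 − 1000 = 1002.041 − 1000 = 2.04‰

2.0‰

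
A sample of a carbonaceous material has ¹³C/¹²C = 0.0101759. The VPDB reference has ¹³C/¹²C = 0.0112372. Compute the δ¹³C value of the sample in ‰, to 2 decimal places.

δ¹³C = (R_sample / R_standard − 1) × 1000
R_sample / R_standard = 0.0101759 / 0.0112372 = 0.905555
δ¹³C = (0.905555 − 1) × 1000 = -94.445‰

-94.45‰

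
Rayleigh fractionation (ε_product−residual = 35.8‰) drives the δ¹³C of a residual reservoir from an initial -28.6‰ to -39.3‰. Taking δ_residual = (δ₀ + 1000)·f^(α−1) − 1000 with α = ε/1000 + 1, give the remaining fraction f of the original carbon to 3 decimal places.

0.734

α − 1 = ε/1000 = 0.0358
(δ_res + 1000)/(δ₀ + 1000) = (-39.3 + 1000)/(-28.6 + 1000) = 960.7/971.4 = 0.988985
f = 0.988985^(1/0.0358) = exp(ln(0.988985)/0.0358) = exp(-0.01108/0.0358)
f = exp(-0.3094) = 0.7339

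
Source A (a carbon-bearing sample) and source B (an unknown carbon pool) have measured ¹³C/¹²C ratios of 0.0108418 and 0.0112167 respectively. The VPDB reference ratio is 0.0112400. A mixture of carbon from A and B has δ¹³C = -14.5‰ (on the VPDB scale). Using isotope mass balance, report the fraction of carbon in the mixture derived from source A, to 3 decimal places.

δ_A = (0.0108418/0.0112400 − 1)×1000 = (0.964573 − 1)×1000 = -35.427‰
δ_B = (0.0112167/0.0112400 − 1)×1000 = (0.997927 − 1)×1000 = -2.073‰
f_A = (δ_mix − δ_B)/(δ_A − δ_B) = (-14.5 − (-2.073))/(-35.427 − (-2.073))
f_A = -12.427 / -33.354 = 0.3726

0.373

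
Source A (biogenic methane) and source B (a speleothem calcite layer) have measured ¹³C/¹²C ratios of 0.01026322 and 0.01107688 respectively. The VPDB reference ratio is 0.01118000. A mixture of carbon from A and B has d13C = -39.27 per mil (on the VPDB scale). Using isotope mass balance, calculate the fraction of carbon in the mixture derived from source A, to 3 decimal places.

δ_A = (0.01026322/0.01118000 − 1)×1000 = (0.917998 − 1)×1000 = -82.002 per mil
δ_B = (0.01107688/0.01118000 − 1)×1000 = (0.990776 − 1)×1000 = -9.224 per mil
f_A = (δ_mix − δ_B)/(δ_A − δ_B) = (-39.27 − (-9.224))/(-82.002 − (-9.224))
f_A = -30.046 / -72.778 = 0.4128

0.413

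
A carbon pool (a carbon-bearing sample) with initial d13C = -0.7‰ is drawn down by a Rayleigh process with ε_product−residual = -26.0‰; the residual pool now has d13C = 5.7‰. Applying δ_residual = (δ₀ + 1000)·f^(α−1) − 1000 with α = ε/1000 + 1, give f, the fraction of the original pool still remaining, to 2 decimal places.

α − 1 = ε/1000 = -0.0260
(δ_res + 1000)/(δ₀ + 1000) = (5.7 + 1000)/(-0.7 + 1000) = 1005.7/999.3 = 1.006404
f = 1.006404^(1/-0.0260) = exp(ln(1.006404)/-0.0260) = exp(0.00638/-0.0260)
f = exp(-0.2455) = 0.7823

0.78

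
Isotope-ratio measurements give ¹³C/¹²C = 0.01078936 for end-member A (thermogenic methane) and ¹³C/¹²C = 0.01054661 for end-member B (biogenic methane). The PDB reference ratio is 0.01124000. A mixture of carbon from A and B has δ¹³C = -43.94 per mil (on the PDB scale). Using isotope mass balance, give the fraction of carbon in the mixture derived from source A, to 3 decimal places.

δ_A = (0.01078936/0.01124000 − 1)×1000 = (0.959907 − 1)×1000 = -40.093 per mil
δ_B = (0.01054661/0.01124000 − 1)×1000 = (0.938310 − 1)×1000 = -61.690 per mil
f_A = (δ_mix − δ_B)/(δ_A − δ_B) = (-43.94 − (-61.690))/(-40.093 − (-61.690))
f_A = 17.750 / 21.597 = 0.8219

0.822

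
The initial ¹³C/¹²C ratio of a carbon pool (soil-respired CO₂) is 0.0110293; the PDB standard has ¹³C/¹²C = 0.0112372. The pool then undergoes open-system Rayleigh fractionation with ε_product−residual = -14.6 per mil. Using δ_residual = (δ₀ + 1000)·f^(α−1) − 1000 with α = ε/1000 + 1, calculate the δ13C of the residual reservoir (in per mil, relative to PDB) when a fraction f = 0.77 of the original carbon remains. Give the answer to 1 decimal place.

-14.7 per mil

δ₀ = (0.0110293/0.0112372 − 1)×1000 = (0.981499 − 1)×1000 = -18.501 per mil
α − 1 = ε/1000 = -0.0146
f^(α−1) = 0.77^(-0.0146) = 1.003823
δ_res = (-18.501 + 1000) × 1.003823 − 1000 = 985.251 − 1000 = -14.75 per mil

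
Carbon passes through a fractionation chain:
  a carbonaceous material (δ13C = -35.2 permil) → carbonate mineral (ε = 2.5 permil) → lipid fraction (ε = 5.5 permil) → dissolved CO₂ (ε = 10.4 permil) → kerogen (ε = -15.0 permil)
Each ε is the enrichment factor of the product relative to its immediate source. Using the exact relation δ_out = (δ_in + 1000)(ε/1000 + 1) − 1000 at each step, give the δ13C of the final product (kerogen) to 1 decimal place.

-32.1 permil

step 1: δ = (-35.20 + 1000)·(2.5/1000 + 1) − 1000 = -32.79 permil
step 2: δ = (-32.79 + 1000)·(5.5/1000 + 1) − 1000 = -27.47 permil
step 3: δ = (-27.47 + 1000)·(10.4/1000 + 1) − 1000 = -17.35 permil
step 4: δ = (-17.35 + 1000)·(-15.0/1000 + 1) − 1000 = -32.09 permil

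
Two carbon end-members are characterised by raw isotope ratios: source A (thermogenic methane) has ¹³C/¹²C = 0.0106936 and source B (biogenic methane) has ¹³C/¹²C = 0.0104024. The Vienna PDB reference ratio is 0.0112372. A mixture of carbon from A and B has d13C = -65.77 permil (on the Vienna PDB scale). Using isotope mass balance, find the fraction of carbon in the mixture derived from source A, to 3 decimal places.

0.329

δ_A = (0.0106936/0.0112372 − 1)×1000 = (0.951625 − 1)×1000 = -48.375 permil
δ_B = (0.0104024/0.0112372 − 1)×1000 = (0.925711 − 1)×1000 = -74.289 permil
f_A = (δ_mix − δ_B)/(δ_A − δ_B) = (-65.77 − (-74.289))/(-48.375 − (-74.289))
f_A = 8.519 / 25.914 = 0.3287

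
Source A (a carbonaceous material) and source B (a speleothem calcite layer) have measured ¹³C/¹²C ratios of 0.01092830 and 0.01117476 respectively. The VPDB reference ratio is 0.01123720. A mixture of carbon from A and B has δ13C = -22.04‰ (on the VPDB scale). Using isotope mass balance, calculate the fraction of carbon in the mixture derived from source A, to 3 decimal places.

δ_A = (0.01092830/0.01123720 − 1)×1000 = (0.972511 − 1)×1000 = -27.489‰
δ_B = (0.01117476/0.01123720 − 1)×1000 = (0.994443 − 1)×1000 = -5.557‰
f_A = (δ_mix − δ_B)/(δ_A − δ_B) = (-22.04 − (-5.557))/(-27.489 − (-5.557))
f_A = -16.483 / -21.933 = 0.7516

0.752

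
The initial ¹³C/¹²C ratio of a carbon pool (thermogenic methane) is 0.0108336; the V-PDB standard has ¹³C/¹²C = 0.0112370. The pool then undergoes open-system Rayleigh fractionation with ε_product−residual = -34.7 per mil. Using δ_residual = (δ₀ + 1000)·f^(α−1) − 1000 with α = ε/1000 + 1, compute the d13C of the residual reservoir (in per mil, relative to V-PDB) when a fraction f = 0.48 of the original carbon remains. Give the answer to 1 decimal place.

δ₀ = (0.0108336/0.0112370 − 1)×1000 = (0.964101 − 1)×1000 = -35.899 per mil
α − 1 = ε/1000 = -0.0347
f^(α−1) = 0.48^(-0.0347) = 1.025796
δ_res = (-35.899 + 1000) × 1.025796 − 1000 = 988.971 − 1000 = -11.03 per mil

-11.0 per mil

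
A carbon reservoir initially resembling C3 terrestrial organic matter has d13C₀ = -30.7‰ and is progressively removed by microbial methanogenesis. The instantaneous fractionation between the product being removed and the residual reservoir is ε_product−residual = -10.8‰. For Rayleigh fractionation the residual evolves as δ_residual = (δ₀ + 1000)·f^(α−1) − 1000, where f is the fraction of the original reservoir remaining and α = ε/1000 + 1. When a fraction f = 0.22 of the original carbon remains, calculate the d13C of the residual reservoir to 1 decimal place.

-14.7‰

Rayleigh residual: δ_res = (δ₀ + 1000)·f^(α−1) − 1000
α = ε/1000 + 1 = 0.98920, so α − 1 = -0.01080
f^(α−1) = 0.22^(-0.01080) = 1.016487
δ_res = (-30.7 + 1000) × 1.016487 − 1000 = 985.281 − 1000 = -14.72‰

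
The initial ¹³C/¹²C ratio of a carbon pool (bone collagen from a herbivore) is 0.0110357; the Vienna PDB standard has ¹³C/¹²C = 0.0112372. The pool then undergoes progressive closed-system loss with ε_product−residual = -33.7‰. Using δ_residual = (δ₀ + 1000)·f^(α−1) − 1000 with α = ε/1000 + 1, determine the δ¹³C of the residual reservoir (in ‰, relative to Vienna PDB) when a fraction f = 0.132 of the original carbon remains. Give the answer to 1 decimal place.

51.4‰

δ₀ = (0.0110357/0.0112372 − 1)×1000 = (0.982068 − 1)×1000 = -17.932‰
α − 1 = ε/1000 = -0.0337
f^(α−1) = 0.132^(-0.0337) = 1.070623
δ_res = (-17.932 + 1000) × 1.070623 − 1000 = 1051.425 − 1000 = 51.43‰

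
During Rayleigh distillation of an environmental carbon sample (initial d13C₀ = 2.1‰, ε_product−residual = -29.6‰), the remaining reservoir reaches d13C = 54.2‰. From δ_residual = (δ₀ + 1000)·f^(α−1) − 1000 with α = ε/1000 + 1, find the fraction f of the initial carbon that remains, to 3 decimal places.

α − 1 = ε/1000 = -0.0296
(δ_res + 1000)/(δ₀ + 1000) = (54.2 + 1000)/(2.1 + 1000) = 1054.2/1002.1 = 1.051991
f = 1.051991^(1/-0.0296) = exp(ln(1.051991)/-0.0296) = exp(0.05068/-0.0296)
f = exp(-1.7123) = 0.1804

0.180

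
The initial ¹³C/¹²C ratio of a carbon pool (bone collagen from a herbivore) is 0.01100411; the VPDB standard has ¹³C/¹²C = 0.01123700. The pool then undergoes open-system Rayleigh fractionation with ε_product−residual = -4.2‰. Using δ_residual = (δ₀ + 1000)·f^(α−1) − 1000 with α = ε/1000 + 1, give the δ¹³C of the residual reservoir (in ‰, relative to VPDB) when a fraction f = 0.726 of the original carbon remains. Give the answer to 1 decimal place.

-19.4‰

δ₀ = (0.01100411/0.01123700 − 1)×1000 = (0.979275 − 1)×1000 = -20.725‰
α − 1 = ε/1000 = -0.0042
f^(α−1) = 0.726^(-0.0042) = 1.001346
δ_res = (-20.725 + 1000) × 1.001346 − 1000 = 980.593 − 1000 = -19.41‰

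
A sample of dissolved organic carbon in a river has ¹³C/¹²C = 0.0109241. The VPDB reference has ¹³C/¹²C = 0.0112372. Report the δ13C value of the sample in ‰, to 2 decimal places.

δ13C = (R_sample / R_standard − 1) × 1000
R_sample / R_standard = 0.0109241 / 0.0112372 = 0.972137
δ13C = (0.972137 − 1) × 1000 = -27.863‰

-27.86‰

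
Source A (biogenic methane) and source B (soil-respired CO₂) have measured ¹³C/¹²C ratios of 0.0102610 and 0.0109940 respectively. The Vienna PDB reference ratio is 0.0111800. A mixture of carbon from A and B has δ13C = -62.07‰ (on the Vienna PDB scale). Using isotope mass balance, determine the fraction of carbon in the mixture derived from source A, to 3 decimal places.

δ_A = (0.0102610/0.0111800 − 1)×1000 = (0.917800 − 1)×1000 = -82.200‰
δ_B = (0.0109940/0.0111800 − 1)×1000 = (0.983363 − 1)×1000 = -16.637‰
f_A = (δ_mix − δ_B)/(δ_A − δ_B) = (-62.07 − (-16.637))/(-82.200 − (-16.637))
f_A = -45.433 / -65.564 = 0.6930

0.693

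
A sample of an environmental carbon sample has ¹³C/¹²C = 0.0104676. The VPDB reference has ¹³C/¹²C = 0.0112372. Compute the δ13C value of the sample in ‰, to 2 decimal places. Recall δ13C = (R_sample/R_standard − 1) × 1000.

-68.49‰

δ13C = (R_sample / R_standard − 1) × 1000
R_sample / R_standard = 0.0104676 / 0.0112372 = 0.931513
δ13C = (0.931513 − 1) × 1000 = -68.487‰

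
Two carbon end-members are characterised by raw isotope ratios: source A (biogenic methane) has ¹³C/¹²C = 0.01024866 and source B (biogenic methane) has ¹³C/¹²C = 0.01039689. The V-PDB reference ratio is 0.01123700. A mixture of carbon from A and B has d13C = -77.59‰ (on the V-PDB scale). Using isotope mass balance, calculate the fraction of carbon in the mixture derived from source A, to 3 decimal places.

δ_A = (0.01024866/0.01123700 − 1)×1000 = (0.912046 − 1)×1000 = -87.954‰
δ_B = (0.01039689/0.01123700 − 1)×1000 = (0.925237 − 1)×1000 = -74.763‰
f_A = (δ_mix − δ_B)/(δ_A − δ_B) = (-77.59 − (-74.763))/(-87.954 − (-74.763))
f_A = -2.827 / -13.191 = 0.2143

0.214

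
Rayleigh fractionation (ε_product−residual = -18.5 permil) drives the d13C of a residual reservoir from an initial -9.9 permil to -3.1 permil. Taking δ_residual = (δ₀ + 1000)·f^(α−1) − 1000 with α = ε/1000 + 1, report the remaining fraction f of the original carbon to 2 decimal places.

0.69

α − 1 = ε/1000 = -0.0185
(δ_res + 1000)/(δ₀ + 1000) = (-3.1 + 1000)/(-9.9 + 1000) = 996.9/990.1 = 1.006868
f = 1.006868^(1/-0.0185) = exp(ln(1.006868)/-0.0185) = exp(0.00684/-0.0185)
f = exp(-0.3700) = 0.6908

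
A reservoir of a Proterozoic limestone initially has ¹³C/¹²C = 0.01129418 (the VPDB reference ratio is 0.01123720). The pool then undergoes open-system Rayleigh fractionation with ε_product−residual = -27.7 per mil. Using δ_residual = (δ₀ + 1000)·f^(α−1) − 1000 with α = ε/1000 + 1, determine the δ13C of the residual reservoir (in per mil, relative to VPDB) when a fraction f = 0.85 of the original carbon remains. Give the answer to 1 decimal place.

9.6 per mil

δ₀ = (0.01129418/0.01123720 − 1)×1000 = (1.005071 − 1)×1000 = 5.071 per mil
α − 1 = ε/1000 = -0.0277
f^(α−1) = 0.85^(-0.0277) = 1.004512
δ_res = (5.071 + 1000) × 1.004512 − 1000 = 1009.605 − 1000 = 9.61 per mil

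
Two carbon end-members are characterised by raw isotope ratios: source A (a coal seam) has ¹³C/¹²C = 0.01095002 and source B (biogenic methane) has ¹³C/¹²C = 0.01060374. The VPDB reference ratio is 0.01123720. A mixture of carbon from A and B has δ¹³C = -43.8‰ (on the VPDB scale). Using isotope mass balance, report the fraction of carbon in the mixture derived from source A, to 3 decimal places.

0.408

δ_A = (0.01095002/0.01123720 − 1)×1000 = (0.974444 − 1)×1000 = -25.556‰
δ_B = (0.01060374/0.01123720 − 1)×1000 = (0.943628 − 1)×1000 = -56.372‰
f_A = (δ_mix − δ_B)/(δ_A − δ_B) = (-43.8 − (-56.372))/(-25.556 − (-56.372))
f_A = 12.572 / 30.816 = 0.4080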